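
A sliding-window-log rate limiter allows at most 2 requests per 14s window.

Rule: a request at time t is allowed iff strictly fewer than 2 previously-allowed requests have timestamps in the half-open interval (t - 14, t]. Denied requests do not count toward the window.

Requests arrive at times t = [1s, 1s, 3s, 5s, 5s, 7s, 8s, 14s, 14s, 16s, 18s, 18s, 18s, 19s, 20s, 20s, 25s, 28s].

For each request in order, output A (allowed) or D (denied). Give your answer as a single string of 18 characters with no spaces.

Tracking allowed requests in the window:
  req#1 t=1s: ALLOW
  req#2 t=1s: ALLOW
  req#3 t=3s: DENY
  req#4 t=5s: DENY
  req#5 t=5s: DENY
  req#6 t=7s: DENY
  req#7 t=8s: DENY
  req#8 t=14s: DENY
  req#9 t=14s: DENY
  req#10 t=16s: ALLOW
  req#11 t=18s: ALLOW
  req#12 t=18s: DENY
  req#13 t=18s: DENY
  req#14 t=19s: DENY
  req#15 t=20s: DENY
  req#16 t=20s: DENY
  req#17 t=25s: DENY
  req#18 t=28s: DENY

Answer: AADDDDDDDAADDDDDDD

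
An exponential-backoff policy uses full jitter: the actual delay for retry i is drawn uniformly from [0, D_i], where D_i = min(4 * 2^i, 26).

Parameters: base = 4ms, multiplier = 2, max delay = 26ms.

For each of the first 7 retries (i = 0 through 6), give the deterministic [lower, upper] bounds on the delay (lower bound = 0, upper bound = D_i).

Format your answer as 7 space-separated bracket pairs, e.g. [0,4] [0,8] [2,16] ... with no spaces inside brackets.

Computing bounds per retry:
  i=0: D_i=min(4*2^0,26)=4, bounds=[0,4]
  i=1: D_i=min(4*2^1,26)=8, bounds=[0,8]
  i=2: D_i=min(4*2^2,26)=16, bounds=[0,16]
  i=3: D_i=min(4*2^3,26)=26, bounds=[0,26]
  i=4: D_i=min(4*2^4,26)=26, bounds=[0,26]
  i=5: D_i=min(4*2^5,26)=26, bounds=[0,26]
  i=6: D_i=min(4*2^6,26)=26, bounds=[0,26]

Answer: [0,4] [0,8] [0,16] [0,26] [0,26] [0,26] [0,26]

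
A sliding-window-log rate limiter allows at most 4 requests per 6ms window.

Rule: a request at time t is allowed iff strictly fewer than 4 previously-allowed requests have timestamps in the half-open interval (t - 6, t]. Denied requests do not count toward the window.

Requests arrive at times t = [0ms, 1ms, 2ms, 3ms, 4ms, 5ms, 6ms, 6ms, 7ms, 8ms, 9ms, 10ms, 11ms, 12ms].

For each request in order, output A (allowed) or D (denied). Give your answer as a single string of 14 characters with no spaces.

Answer: AAAADDADAAADDA

Derivation:
Tracking allowed requests in the window:
  req#1 t=0ms: ALLOW
  req#2 t=1ms: ALLOW
  req#3 t=2ms: ALLOW
  req#4 t=3ms: ALLOW
  req#5 t=4ms: DENY
  req#6 t=5ms: DENY
  req#7 t=6ms: ALLOW
  req#8 t=6ms: DENY
  req#9 t=7ms: ALLOW
  req#10 t=8ms: ALLOW
  req#11 t=9ms: ALLOW
  req#12 t=10ms: DENY
  req#13 t=11ms: DENY
  req#14 t=12ms: ALLOW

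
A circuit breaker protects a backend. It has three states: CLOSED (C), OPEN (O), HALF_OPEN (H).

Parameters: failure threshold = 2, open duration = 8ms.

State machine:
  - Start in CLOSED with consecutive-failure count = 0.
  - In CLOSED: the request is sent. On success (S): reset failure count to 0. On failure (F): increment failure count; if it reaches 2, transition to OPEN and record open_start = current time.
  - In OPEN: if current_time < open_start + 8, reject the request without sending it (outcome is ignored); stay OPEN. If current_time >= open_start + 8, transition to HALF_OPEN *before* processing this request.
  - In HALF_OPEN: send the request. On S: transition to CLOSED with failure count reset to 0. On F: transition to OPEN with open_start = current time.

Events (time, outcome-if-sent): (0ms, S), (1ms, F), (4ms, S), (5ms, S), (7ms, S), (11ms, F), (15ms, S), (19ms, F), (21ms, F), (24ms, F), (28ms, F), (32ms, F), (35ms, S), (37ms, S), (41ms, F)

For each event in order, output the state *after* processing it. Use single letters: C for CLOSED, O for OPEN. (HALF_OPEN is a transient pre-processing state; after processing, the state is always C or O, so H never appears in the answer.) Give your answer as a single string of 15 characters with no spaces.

Answer: CCCCCCCCOOOOOOO

Derivation:
State after each event:
  event#1 t=0ms outcome=S: state=CLOSED
  event#2 t=1ms outcome=F: state=CLOSED
  event#3 t=4ms outcome=S: state=CLOSED
  event#4 t=5ms outcome=S: state=CLOSED
  event#5 t=7ms outcome=S: state=CLOSED
  event#6 t=11ms outcome=F: state=CLOSED
  event#7 t=15ms outcome=S: state=CLOSED
  event#8 t=19ms outcome=F: state=CLOSED
  event#9 t=21ms outcome=F: state=OPEN
  event#10 t=24ms outcome=F: state=OPEN
  event#11 t=28ms outcome=F: state=OPEN
  event#12 t=32ms outcome=F: state=OPEN
  event#13 t=35ms outcome=S: state=OPEN
  event#14 t=37ms outcome=S: state=OPEN
  event#15 t=41ms outcome=F: state=OPEN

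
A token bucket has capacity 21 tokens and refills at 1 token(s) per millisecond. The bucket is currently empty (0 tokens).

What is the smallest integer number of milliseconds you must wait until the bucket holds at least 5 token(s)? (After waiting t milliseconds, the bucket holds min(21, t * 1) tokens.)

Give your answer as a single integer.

Need t * 1 >= 5, so t >= 5/1.
Smallest integer t = ceil(5/1) = 5.

Answer: 5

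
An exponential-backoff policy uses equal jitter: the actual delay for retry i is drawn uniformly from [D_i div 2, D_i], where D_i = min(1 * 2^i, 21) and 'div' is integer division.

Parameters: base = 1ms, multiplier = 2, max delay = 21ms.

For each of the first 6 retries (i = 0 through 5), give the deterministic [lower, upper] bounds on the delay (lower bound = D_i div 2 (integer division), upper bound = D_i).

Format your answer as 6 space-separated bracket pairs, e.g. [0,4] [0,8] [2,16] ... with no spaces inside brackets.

Computing bounds per retry:
  i=0: D_i=min(1*2^0,21)=1, bounds=[0,1]
  i=1: D_i=min(1*2^1,21)=2, bounds=[1,2]
  i=2: D_i=min(1*2^2,21)=4, bounds=[2,4]
  i=3: D_i=min(1*2^3,21)=8, bounds=[4,8]
  i=4: D_i=min(1*2^4,21)=16, bounds=[8,16]
  i=5: D_i=min(1*2^5,21)=21, bounds=[10,21]

Answer: [0,1] [1,2] [2,4] [4,8] [8,16] [10,21]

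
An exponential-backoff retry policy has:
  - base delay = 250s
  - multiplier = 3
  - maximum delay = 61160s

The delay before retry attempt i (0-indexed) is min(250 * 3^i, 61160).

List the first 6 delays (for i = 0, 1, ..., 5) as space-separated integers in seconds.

Computing each delay:
  i=0: min(250*3^0, 61160) = 250
  i=1: min(250*3^1, 61160) = 750
  i=2: min(250*3^2, 61160) = 2250
  i=3: min(250*3^3, 61160) = 6750
  i=4: min(250*3^4, 61160) = 20250
  i=5: min(250*3^5, 61160) = 60750

Answer: 250 750 2250 6750 20250 60750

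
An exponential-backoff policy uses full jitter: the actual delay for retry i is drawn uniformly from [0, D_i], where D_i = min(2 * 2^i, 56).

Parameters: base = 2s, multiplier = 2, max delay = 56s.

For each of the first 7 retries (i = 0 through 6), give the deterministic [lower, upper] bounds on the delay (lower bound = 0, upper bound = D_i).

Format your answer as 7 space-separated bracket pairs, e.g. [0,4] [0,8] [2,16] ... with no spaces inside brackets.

Computing bounds per retry:
  i=0: D_i=min(2*2^0,56)=2, bounds=[0,2]
  i=1: D_i=min(2*2^1,56)=4, bounds=[0,4]
  i=2: D_i=min(2*2^2,56)=8, bounds=[0,8]
  i=3: D_i=min(2*2^3,56)=16, bounds=[0,16]
  i=4: D_i=min(2*2^4,56)=32, bounds=[0,32]
  i=5: D_i=min(2*2^5,56)=56, bounds=[0,56]
  i=6: D_i=min(2*2^6,56)=56, bounds=[0,56]

Answer: [0,2] [0,4] [0,8] [0,16] [0,32] [0,56] [0,56]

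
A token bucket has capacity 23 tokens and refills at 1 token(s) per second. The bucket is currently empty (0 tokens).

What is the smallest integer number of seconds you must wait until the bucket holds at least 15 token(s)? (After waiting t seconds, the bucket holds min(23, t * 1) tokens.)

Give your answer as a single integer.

Answer: 15

Derivation:
Need t * 1 >= 15, so t >= 15/1.
Smallest integer t = ceil(15/1) = 15.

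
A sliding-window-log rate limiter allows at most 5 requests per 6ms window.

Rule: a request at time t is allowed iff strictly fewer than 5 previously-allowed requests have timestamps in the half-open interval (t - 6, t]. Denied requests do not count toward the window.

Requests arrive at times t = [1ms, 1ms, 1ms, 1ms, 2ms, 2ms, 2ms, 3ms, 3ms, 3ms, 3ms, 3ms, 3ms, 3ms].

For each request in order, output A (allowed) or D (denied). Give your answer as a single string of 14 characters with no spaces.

Tracking allowed requests in the window:
  req#1 t=1ms: ALLOW
  req#2 t=1ms: ALLOW
  req#3 t=1ms: ALLOW
  req#4 t=1ms: ALLOW
  req#5 t=2ms: ALLOW
  req#6 t=2ms: DENY
  req#7 t=2ms: DENY
  req#8 t=3ms: DENY
  req#9 t=3ms: DENY
  req#10 t=3ms: DENY
  req#11 t=3ms: DENY
  req#12 t=3ms: DENY
  req#13 t=3ms: DENY
  req#14 t=3ms: DENY

Answer: AAAAADDDDDDDDD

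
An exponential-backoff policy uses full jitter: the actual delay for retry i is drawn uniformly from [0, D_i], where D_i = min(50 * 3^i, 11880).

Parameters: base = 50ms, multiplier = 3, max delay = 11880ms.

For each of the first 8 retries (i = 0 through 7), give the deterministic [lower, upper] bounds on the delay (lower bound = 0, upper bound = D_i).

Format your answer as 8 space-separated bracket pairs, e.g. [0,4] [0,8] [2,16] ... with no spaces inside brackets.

Answer: [0,50] [0,150] [0,450] [0,1350] [0,4050] [0,11880] [0,11880] [0,11880]

Derivation:
Computing bounds per retry:
  i=0: D_i=min(50*3^0,11880)=50, bounds=[0,50]
  i=1: D_i=min(50*3^1,11880)=150, bounds=[0,150]
  i=2: D_i=min(50*3^2,11880)=450, bounds=[0,450]
  i=3: D_i=min(50*3^3,11880)=1350, bounds=[0,1350]
  i=4: D_i=min(50*3^4,11880)=4050, bounds=[0,4050]
  i=5: D_i=min(50*3^5,11880)=11880, bounds=[0,11880]
  i=6: D_i=min(50*3^6,11880)=11880, bounds=[0,11880]
  i=7: D_i=min(50*3^7,11880)=11880, bounds=[0,11880]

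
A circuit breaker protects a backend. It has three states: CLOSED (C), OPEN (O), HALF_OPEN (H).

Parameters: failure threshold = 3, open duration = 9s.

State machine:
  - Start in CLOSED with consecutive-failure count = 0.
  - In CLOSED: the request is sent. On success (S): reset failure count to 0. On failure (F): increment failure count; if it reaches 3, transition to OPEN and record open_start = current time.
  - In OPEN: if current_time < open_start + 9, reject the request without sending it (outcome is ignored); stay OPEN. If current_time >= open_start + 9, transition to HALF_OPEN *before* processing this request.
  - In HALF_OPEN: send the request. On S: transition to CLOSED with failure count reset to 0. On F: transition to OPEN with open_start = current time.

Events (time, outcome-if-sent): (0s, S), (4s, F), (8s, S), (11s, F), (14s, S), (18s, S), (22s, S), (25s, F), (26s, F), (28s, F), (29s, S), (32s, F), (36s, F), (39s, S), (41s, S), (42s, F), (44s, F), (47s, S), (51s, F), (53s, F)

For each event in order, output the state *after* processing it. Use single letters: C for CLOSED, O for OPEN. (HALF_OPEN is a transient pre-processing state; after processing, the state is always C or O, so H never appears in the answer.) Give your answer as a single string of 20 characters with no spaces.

State after each event:
  event#1 t=0s outcome=S: state=CLOSED
  event#2 t=4s outcome=F: state=CLOSED
  event#3 t=8s outcome=S: state=CLOSED
  event#4 t=11s outcome=F: state=CLOSED
  event#5 t=14s outcome=S: state=CLOSED
  event#6 t=18s outcome=S: state=CLOSED
  event#7 t=22s outcome=S: state=CLOSED
  event#8 t=25s outcome=F: state=CLOSED
  event#9 t=26s outcome=F: state=CLOSED
  event#10 t=28s outcome=F: state=OPEN
  event#11 t=29s outcome=S: state=OPEN
  event#12 t=32s outcome=F: state=OPEN
  event#13 t=36s outcome=F: state=OPEN
  event#14 t=39s outcome=S: state=CLOSED
  event#15 t=41s outcome=S: state=CLOSED
  event#16 t=42s outcome=F: state=CLOSED
  event#17 t=44s outcome=F: state=CLOSED
  event#18 t=47s outcome=S: state=CLOSED
  event#19 t=51s outcome=F: state=CLOSED
  event#20 t=53s outcome=F: state=CLOSED

Answer: CCCCCCCCCOOOOCCCCCCC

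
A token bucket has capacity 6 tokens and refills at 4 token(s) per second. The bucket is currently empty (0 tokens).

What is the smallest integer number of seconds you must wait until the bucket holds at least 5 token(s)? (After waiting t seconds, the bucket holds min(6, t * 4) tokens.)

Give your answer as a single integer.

Need t * 4 >= 5, so t >= 5/4.
Smallest integer t = ceil(5/4) = 2.

Answer: 2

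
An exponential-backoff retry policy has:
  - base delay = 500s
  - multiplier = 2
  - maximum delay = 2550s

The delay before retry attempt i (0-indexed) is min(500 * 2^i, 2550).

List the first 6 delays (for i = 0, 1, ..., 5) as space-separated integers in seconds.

Computing each delay:
  i=0: min(500*2^0, 2550) = 500
  i=1: min(500*2^1, 2550) = 1000
  i=2: min(500*2^2, 2550) = 2000
  i=3: min(500*2^3, 2550) = 2550
  i=4: min(500*2^4, 2550) = 2550
  i=5: min(500*2^5, 2550) = 2550

Answer: 500 1000 2000 2550 2550 2550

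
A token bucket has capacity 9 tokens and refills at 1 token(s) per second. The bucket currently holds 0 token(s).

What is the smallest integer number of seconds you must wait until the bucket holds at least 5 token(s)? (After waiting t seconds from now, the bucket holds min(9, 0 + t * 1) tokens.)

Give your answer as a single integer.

Answer: 5

Derivation:
Need 0 + t * 1 >= 5, so t >= 5/1.
Smallest integer t = ceil(5/1) = 5.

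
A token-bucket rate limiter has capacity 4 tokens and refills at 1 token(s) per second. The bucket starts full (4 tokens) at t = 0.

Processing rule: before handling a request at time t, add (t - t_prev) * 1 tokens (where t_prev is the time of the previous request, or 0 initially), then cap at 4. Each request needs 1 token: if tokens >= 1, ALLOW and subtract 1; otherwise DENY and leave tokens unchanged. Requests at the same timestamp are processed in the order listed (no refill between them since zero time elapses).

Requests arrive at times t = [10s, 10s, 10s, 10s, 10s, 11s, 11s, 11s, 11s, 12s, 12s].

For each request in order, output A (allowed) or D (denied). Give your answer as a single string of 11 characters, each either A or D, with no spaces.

Answer: AAAADADDDAD

Derivation:
Simulating step by step:
  req#1 t=10s: ALLOW
  req#2 t=10s: ALLOW
  req#3 t=10s: ALLOW
  req#4 t=10s: ALLOW
  req#5 t=10s: DENY
  req#6 t=11s: ALLOW
  req#7 t=11s: DENY
  req#8 t=11s: DENY
  req#9 t=11s: DENY
  req#10 t=12s: ALLOW
  req#11 t=12s: DENY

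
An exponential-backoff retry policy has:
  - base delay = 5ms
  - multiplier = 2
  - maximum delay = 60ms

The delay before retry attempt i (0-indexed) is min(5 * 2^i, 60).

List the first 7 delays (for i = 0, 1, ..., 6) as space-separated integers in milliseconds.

Computing each delay:
  i=0: min(5*2^0, 60) = 5
  i=1: min(5*2^1, 60) = 10
  i=2: min(5*2^2, 60) = 20
  i=3: min(5*2^3, 60) = 40
  i=4: min(5*2^4, 60) = 60
  i=5: min(5*2^5, 60) = 60
  i=6: min(5*2^6, 60) = 60

Answer: 5 10 20 40 60 60 60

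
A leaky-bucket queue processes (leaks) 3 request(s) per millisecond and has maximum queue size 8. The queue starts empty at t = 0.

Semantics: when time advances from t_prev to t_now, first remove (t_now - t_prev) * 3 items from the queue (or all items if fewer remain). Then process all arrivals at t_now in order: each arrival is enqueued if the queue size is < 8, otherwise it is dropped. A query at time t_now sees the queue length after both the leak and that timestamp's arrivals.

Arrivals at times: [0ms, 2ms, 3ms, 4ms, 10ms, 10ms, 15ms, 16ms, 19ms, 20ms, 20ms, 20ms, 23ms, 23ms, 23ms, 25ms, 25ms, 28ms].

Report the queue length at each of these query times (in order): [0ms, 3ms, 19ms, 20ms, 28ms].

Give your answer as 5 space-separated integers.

Queue lengths at query times:
  query t=0ms: backlog = 1
  query t=3ms: backlog = 1
  query t=19ms: backlog = 1
  query t=20ms: backlog = 3
  query t=28ms: backlog = 1

Answer: 1 1 1 3 1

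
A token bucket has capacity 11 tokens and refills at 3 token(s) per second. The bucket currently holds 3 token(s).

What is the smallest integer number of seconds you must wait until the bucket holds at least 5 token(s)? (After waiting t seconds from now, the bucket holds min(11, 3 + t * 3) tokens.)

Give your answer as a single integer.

Answer: 1

Derivation:
Need 3 + t * 3 >= 5, so t >= 2/3.
Smallest integer t = ceil(2/3) = 1.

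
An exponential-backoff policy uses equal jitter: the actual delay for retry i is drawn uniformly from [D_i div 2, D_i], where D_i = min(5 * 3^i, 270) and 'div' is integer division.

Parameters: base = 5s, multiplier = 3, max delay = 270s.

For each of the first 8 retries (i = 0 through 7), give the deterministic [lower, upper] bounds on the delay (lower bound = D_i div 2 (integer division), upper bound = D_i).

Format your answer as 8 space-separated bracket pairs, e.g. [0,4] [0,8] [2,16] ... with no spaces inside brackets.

Computing bounds per retry:
  i=0: D_i=min(5*3^0,270)=5, bounds=[2,5]
  i=1: D_i=min(5*3^1,270)=15, bounds=[7,15]
  i=2: D_i=min(5*3^2,270)=45, bounds=[22,45]
  i=3: D_i=min(5*3^3,270)=135, bounds=[67,135]
  i=4: D_i=min(5*3^4,270)=270, bounds=[135,270]
  i=5: D_i=min(5*3^5,270)=270, bounds=[135,270]
  i=6: D_i=min(5*3^6,270)=270, bounds=[135,270]
  i=7: D_i=min(5*3^7,270)=270, bounds=[135,270]

Answer: [2,5] [7,15] [22,45] [67,135] [135,270] [135,270] [135,270] [135,270]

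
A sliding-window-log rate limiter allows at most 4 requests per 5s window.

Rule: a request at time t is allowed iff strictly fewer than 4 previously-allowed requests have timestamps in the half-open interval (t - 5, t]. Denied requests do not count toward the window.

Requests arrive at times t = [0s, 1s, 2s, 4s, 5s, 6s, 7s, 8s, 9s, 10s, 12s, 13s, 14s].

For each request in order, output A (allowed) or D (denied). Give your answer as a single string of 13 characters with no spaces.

Tracking allowed requests in the window:
  req#1 t=0s: ALLOW
  req#2 t=1s: ALLOW
  req#3 t=2s: ALLOW
  req#4 t=4s: ALLOW
  req#5 t=5s: ALLOW
  req#6 t=6s: ALLOW
  req#7 t=7s: ALLOW
  req#8 t=8s: DENY
  req#9 t=9s: ALLOW
  req#10 t=10s: ALLOW
  req#11 t=12s: ALLOW
  req#12 t=13s: ALLOW
  req#13 t=14s: ALLOW

Answer: AAAAAAADAAAAA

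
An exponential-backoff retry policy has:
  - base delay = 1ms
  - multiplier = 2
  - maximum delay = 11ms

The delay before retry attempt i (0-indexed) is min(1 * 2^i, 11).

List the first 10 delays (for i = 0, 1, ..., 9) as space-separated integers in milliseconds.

Answer: 1 2 4 8 11 11 11 11 11 11

Derivation:
Computing each delay:
  i=0: min(1*2^0, 11) = 1
  i=1: min(1*2^1, 11) = 2
  i=2: min(1*2^2, 11) = 4
  i=3: min(1*2^3, 11) = 8
  i=4: min(1*2^4, 11) = 11
  i=5: min(1*2^5, 11) = 11
  i=6: min(1*2^6, 11) = 11
  i=7: min(1*2^7, 11) = 11
  i=8: min(1*2^8, 11) = 11
  i=9: min(1*2^9, 11) = 11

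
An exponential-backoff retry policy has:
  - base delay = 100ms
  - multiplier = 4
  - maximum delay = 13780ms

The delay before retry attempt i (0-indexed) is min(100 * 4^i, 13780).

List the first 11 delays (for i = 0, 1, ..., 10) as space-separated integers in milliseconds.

Answer: 100 400 1600 6400 13780 13780 13780 13780 13780 13780 13780

Derivation:
Computing each delay:
  i=0: min(100*4^0, 13780) = 100
  i=1: min(100*4^1, 13780) = 400
  i=2: min(100*4^2, 13780) = 1600
  i=3: min(100*4^3, 13780) = 6400
  i=4: min(100*4^4, 13780) = 13780
  i=5: min(100*4^5, 13780) = 13780
  i=6: min(100*4^6, 13780) = 13780
  i=7: min(100*4^7, 13780) = 13780
  i=8: min(100*4^8, 13780) = 13780
  i=9: min(100*4^9, 13780) = 13780
  i=10: min(100*4^10, 13780) = 13780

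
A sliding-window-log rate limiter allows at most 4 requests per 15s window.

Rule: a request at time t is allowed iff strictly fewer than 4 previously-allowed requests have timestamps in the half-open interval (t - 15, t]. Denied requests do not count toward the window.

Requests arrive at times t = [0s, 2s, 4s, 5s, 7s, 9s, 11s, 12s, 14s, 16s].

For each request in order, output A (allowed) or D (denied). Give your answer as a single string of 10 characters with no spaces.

Answer: AAAADDDDDA

Derivation:
Tracking allowed requests in the window:
  req#1 t=0s: ALLOW
  req#2 t=2s: ALLOW
  req#3 t=4s: ALLOW
  req#4 t=5s: ALLOW
  req#5 t=7s: DENY
  req#6 t=9s: DENY
  req#7 t=11s: DENY
  req#8 t=12s: DENY
  req#9 t=14s: DENY
  req#10 t=16s: ALLOW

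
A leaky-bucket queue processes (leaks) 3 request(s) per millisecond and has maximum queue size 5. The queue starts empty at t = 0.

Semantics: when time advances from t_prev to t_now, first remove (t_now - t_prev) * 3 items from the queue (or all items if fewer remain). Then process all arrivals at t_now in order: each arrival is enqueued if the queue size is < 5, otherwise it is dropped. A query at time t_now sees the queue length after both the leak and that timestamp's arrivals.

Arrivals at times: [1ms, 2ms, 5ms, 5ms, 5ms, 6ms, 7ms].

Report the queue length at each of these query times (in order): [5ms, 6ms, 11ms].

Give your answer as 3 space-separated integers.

Queue lengths at query times:
  query t=5ms: backlog = 3
  query t=6ms: backlog = 1
  query t=11ms: backlog = 0

Answer: 3 1 0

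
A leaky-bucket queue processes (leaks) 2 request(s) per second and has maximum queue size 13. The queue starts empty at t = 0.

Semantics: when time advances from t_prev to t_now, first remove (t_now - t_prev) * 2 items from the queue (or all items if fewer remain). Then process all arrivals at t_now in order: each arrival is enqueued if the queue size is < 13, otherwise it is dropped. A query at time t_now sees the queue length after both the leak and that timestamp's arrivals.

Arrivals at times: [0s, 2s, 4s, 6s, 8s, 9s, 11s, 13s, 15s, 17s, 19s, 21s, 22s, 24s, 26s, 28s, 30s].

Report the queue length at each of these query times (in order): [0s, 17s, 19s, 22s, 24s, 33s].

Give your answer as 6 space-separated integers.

Answer: 1 1 1 1 1 0

Derivation:
Queue lengths at query times:
  query t=0s: backlog = 1
  query t=17s: backlog = 1
  query t=19s: backlog = 1
  query t=22s: backlog = 1
  query t=24s: backlog = 1
  query t=33s: backlog = 0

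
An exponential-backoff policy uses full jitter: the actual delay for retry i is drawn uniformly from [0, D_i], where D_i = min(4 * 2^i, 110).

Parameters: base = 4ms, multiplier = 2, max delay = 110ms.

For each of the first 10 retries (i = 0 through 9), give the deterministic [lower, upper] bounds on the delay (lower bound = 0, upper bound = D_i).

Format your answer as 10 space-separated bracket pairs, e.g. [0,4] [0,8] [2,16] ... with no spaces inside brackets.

Answer: [0,4] [0,8] [0,16] [0,32] [0,64] [0,110] [0,110] [0,110] [0,110] [0,110]

Derivation:
Computing bounds per retry:
  i=0: D_i=min(4*2^0,110)=4, bounds=[0,4]
  i=1: D_i=min(4*2^1,110)=8, bounds=[0,8]
  i=2: D_i=min(4*2^2,110)=16, bounds=[0,16]
  i=3: D_i=min(4*2^3,110)=32, bounds=[0,32]
  i=4: D_i=min(4*2^4,110)=64, bounds=[0,64]
  i=5: D_i=min(4*2^5,110)=110, bounds=[0,110]
  i=6: D_i=min(4*2^6,110)=110, bounds=[0,110]
  i=7: D_i=min(4*2^7,110)=110, bounds=[0,110]
  i=8: D_i=min(4*2^8,110)=110, bounds=[0,110]
  i=9: D_i=min(4*2^9,110)=110, bounds=[0,110]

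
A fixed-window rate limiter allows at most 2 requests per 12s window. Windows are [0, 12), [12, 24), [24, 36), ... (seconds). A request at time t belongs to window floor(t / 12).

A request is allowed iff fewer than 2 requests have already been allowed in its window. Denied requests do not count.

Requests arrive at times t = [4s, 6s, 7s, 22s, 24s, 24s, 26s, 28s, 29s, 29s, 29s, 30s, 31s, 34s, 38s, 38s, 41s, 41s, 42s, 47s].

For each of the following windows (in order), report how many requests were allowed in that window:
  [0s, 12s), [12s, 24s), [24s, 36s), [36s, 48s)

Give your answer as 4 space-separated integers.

Processing requests:
  req#1 t=4s (window 0): ALLOW
  req#2 t=6s (window 0): ALLOW
  req#3 t=7s (window 0): DENY
  req#4 t=22s (window 1): ALLOW
  req#5 t=24s (window 2): ALLOW
  req#6 t=24s (window 2): ALLOW
  req#7 t=26s (window 2): DENY
  req#8 t=28s (window 2): DENY
  req#9 t=29s (window 2): DENY
  req#10 t=29s (window 2): DENY
  req#11 t=29s (window 2): DENY
  req#12 t=30s (window 2): DENY
  req#13 t=31s (window 2): DENY
  req#14 t=34s (window 2): DENY
  req#15 t=38s (window 3): ALLOW
  req#16 t=38s (window 3): ALLOW
  req#17 t=41s (window 3): DENY
  req#18 t=41s (window 3): DENY
  req#19 t=42s (window 3): DENY
  req#20 t=47s (window 3): DENY

Allowed counts by window: 2 1 2 2

Answer: 2 1 2 2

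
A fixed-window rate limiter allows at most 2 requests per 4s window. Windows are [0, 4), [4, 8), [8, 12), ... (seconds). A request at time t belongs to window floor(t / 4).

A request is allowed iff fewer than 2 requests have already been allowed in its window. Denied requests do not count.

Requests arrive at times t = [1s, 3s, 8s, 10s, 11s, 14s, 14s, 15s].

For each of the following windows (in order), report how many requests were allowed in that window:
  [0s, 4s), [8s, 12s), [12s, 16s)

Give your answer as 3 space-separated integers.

Processing requests:
  req#1 t=1s (window 0): ALLOW
  req#2 t=3s (window 0): ALLOW
  req#3 t=8s (window 2): ALLOW
  req#4 t=10s (window 2): ALLOW
  req#5 t=11s (window 2): DENY
  req#6 t=14s (window 3): ALLOW
  req#7 t=14s (window 3): ALLOW
  req#8 t=15s (window 3): DENY

Allowed counts by window: 2 2 2

Answer: 2 2 2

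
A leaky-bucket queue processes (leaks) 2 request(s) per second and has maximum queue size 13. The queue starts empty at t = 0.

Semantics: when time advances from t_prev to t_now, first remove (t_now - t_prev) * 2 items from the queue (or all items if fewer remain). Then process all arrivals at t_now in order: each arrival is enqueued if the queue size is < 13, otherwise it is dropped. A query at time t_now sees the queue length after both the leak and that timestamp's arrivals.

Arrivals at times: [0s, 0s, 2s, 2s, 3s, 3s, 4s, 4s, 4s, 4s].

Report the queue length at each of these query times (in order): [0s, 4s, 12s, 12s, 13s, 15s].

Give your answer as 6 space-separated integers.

Answer: 2 4 0 0 0 0

Derivation:
Queue lengths at query times:
  query t=0s: backlog = 2
  query t=4s: backlog = 4
  query t=12s: backlog = 0
  query t=12s: backlog = 0
  query t=13s: backlog = 0
  query t=15s: backlog = 0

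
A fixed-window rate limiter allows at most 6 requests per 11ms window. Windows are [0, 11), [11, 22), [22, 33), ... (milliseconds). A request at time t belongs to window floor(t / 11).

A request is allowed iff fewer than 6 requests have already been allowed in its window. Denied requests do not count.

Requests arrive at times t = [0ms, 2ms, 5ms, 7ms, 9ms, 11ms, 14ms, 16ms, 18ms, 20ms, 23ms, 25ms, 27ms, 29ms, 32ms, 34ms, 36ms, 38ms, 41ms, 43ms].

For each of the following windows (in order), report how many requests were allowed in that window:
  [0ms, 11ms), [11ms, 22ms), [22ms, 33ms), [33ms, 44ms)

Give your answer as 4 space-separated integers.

Processing requests:
  req#1 t=0ms (window 0): ALLOW
  req#2 t=2ms (window 0): ALLOW
  req#3 t=5ms (window 0): ALLOW
  req#4 t=7ms (window 0): ALLOW
  req#5 t=9ms (window 0): ALLOW
  req#6 t=11ms (window 1): ALLOW
  req#7 t=14ms (window 1): ALLOW
  req#8 t=16ms (window 1): ALLOW
  req#9 t=18ms (window 1): ALLOW
  req#10 t=20ms (window 1): ALLOW
  req#11 t=23ms (window 2): ALLOW
  req#12 t=25ms (window 2): ALLOW
  req#13 t=27ms (window 2): ALLOW
  req#14 t=29ms (window 2): ALLOW
  req#15 t=32ms (window 2): ALLOW
  req#16 t=34ms (window 3): ALLOW
  req#17 t=36ms (window 3): ALLOW
  req#18 t=38ms (window 3): ALLOW
  req#19 t=41ms (window 3): ALLOW
  req#20 t=43ms (window 3): ALLOW

Allowed counts by window: 5 5 5 5

Answer: 5 5 5 5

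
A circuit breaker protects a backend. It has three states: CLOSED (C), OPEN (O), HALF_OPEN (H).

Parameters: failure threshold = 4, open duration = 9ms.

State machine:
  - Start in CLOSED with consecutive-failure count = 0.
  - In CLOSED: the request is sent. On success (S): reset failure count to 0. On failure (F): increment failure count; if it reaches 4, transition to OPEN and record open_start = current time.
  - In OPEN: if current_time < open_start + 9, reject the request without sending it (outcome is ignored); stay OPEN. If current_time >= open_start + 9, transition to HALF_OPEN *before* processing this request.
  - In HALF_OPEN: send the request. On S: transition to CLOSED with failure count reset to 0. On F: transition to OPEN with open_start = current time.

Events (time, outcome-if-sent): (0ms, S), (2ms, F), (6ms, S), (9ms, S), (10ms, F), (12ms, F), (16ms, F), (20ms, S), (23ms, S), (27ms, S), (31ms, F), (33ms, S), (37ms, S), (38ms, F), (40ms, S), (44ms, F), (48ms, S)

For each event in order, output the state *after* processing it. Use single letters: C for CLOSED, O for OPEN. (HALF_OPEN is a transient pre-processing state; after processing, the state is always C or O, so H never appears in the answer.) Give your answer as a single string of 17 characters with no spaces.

State after each event:
  event#1 t=0ms outcome=S: state=CLOSED
  event#2 t=2ms outcome=F: state=CLOSED
  event#3 t=6ms outcome=S: state=CLOSED
  event#4 t=9ms outcome=S: state=CLOSED
  event#5 t=10ms outcome=F: state=CLOSED
  event#6 t=12ms outcome=F: state=CLOSED
  event#7 t=16ms outcome=F: state=CLOSED
  event#8 t=20ms outcome=S: state=CLOSED
  event#9 t=23ms outcome=S: state=CLOSED
  event#10 t=27ms outcome=S: state=CLOSED
  event#11 t=31ms outcome=F: state=CLOSED
  event#12 t=33ms outcome=S: state=CLOSED
  event#13 t=37ms outcome=S: state=CLOSED
  event#14 t=38ms outcome=F: state=CLOSED
  event#15 t=40ms outcome=S: state=CLOSED
  event#16 t=44ms outcome=F: state=CLOSED
  event#17 t=48ms outcome=S: state=CLOSED

Answer: CCCCCCCCCCCCCCCCC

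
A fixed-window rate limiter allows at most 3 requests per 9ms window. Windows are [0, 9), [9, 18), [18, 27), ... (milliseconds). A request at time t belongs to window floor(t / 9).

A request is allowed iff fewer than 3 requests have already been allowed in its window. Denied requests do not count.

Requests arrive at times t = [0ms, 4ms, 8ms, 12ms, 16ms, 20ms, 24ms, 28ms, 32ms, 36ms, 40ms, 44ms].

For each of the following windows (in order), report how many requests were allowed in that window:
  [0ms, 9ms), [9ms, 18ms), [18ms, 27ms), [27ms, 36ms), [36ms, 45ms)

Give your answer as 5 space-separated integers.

Processing requests:
  req#1 t=0ms (window 0): ALLOW
  req#2 t=4ms (window 0): ALLOW
  req#3 t=8ms (window 0): ALLOW
  req#4 t=12ms (window 1): ALLOW
  req#5 t=16ms (window 1): ALLOW
  req#6 t=20ms (window 2): ALLOW
  req#7 t=24ms (window 2): ALLOW
  req#8 t=28ms (window 3): ALLOW
  req#9 t=32ms (window 3): ALLOW
  req#10 t=36ms (window 4): ALLOW
  req#11 t=40ms (window 4): ALLOW
  req#12 t=44ms (window 4): ALLOW

Allowed counts by window: 3 2 2 2 3

Answer: 3 2 2 2 3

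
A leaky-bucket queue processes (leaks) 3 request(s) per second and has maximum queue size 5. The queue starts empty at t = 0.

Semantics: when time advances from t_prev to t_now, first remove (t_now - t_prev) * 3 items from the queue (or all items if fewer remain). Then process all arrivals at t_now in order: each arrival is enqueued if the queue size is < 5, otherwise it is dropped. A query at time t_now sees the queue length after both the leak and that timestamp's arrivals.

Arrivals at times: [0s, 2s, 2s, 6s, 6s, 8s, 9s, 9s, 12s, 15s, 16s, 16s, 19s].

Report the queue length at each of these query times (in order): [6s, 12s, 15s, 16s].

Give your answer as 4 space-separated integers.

Answer: 2 1 1 2

Derivation:
Queue lengths at query times:
  query t=6s: backlog = 2
  query t=12s: backlog = 1
  query t=15s: backlog = 1
  query t=16s: backlog = 2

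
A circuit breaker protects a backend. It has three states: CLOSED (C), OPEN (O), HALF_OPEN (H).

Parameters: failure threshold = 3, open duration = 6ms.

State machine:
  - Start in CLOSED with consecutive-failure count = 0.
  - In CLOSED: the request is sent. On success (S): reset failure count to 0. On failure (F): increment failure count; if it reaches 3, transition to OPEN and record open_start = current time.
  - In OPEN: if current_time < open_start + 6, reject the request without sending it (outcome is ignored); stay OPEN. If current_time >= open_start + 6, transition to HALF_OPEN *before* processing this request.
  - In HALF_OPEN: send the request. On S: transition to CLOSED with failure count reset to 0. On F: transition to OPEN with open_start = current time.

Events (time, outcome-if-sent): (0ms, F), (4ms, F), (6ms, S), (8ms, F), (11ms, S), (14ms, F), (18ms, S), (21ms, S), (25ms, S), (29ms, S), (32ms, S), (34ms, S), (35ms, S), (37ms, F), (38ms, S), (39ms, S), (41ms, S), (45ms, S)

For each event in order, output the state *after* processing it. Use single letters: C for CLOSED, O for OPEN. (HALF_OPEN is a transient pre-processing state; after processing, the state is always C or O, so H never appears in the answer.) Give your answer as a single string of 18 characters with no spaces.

State after each event:
  event#1 t=0ms outcome=F: state=CLOSED
  event#2 t=4ms outcome=F: state=CLOSED
  event#3 t=6ms outcome=S: state=CLOSED
  event#4 t=8ms outcome=F: state=CLOSED
  event#5 t=11ms outcome=S: state=CLOSED
  event#6 t=14ms outcome=F: state=CLOSED
  event#7 t=18ms outcome=S: state=CLOSED
  event#8 t=21ms outcome=S: state=CLOSED
  event#9 t=25ms outcome=S: state=CLOSED
  event#10 t=29ms outcome=S: state=CLOSED
  event#11 t=32ms outcome=S: state=CLOSED
  event#12 t=34ms outcome=S: state=CLOSED
  event#13 t=35ms outcome=S: state=CLOSED
  event#14 t=37ms outcome=F: state=CLOSED
  event#15 t=38ms outcome=S: state=CLOSED
  event#16 t=39ms outcome=S: state=CLOSED
  event#17 t=41ms outcome=S: state=CLOSED
  event#18 t=45ms outcome=S: state=CLOSED

Answer: CCCCCCCCCCCCCCCCCC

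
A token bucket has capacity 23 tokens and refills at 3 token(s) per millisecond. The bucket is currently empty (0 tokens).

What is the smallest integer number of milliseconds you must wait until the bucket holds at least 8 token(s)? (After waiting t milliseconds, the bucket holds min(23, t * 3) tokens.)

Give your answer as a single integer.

Answer: 3

Derivation:
Need t * 3 >= 8, so t >= 8/3.
Smallest integer t = ceil(8/3) = 3.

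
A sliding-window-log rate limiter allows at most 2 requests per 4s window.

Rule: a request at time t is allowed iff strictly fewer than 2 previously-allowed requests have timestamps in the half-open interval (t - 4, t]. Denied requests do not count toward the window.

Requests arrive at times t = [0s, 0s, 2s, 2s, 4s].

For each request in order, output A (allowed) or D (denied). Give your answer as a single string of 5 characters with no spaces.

Answer: AADDA

Derivation:
Tracking allowed requests in the window:
  req#1 t=0s: ALLOW
  req#2 t=0s: ALLOW
  req#3 t=2s: DENY
  req#4 t=2s: DENY
  req#5 t=4s: ALLOW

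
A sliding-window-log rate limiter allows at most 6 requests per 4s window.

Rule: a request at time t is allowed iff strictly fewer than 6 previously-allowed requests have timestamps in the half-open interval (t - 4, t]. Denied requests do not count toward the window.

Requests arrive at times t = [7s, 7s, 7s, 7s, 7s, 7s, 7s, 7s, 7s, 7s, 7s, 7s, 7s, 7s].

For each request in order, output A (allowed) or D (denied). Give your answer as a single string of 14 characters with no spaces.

Answer: AAAAAADDDDDDDD

Derivation:
Tracking allowed requests in the window:
  req#1 t=7s: ALLOW
  req#2 t=7s: ALLOW
  req#3 t=7s: ALLOW
  req#4 t=7s: ALLOW
  req#5 t=7s: ALLOW
  req#6 t=7s: ALLOW
  req#7 t=7s: DENY
  req#8 t=7s: DENY
  req#9 t=7s: DENY
  req#10 t=7s: DENY
  req#11 t=7s: DENY
  req#12 t=7s: DENY
  req#13 t=7s: DENY
  req#14 t=7s: DENY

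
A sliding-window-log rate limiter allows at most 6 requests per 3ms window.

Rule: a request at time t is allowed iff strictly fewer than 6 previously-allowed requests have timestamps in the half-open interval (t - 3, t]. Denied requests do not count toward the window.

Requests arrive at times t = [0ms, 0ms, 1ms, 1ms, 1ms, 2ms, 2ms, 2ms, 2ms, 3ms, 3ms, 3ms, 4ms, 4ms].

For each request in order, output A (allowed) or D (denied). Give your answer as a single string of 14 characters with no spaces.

Answer: AAAAAADDDAADAA

Derivation:
Tracking allowed requests in the window:
  req#1 t=0ms: ALLOW
  req#2 t=0ms: ALLOW
  req#3 t=1ms: ALLOW
  req#4 t=1ms: ALLOW
  req#5 t=1ms: ALLOW
  req#6 t=2ms: ALLOW
  req#7 t=2ms: DENY
  req#8 t=2ms: DENY
  req#9 t=2ms: DENY
  req#10 t=3ms: ALLOW
  req#11 t=3ms: ALLOW
  req#12 t=3ms: DENY
  req#13 t=4ms: ALLOW
  req#14 t=4ms: ALLOW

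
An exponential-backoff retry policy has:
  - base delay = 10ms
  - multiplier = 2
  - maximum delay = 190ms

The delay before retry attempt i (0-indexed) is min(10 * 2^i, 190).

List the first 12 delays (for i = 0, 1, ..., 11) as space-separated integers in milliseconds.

Computing each delay:
  i=0: min(10*2^0, 190) = 10
  i=1: min(10*2^1, 190) = 20
  i=2: min(10*2^2, 190) = 40
  i=3: min(10*2^3, 190) = 80
  i=4: min(10*2^4, 190) = 160
  i=5: min(10*2^5, 190) = 190
  i=6: min(10*2^6, 190) = 190
  i=7: min(10*2^7, 190) = 190
  i=8: min(10*2^8, 190) = 190
  i=9: min(10*2^9, 190) = 190
  i=10: min(10*2^10, 190) = 190
  i=11: min(10*2^11, 190) = 190

Answer: 10 20 40 80 160 190 190 190 190 190 190 190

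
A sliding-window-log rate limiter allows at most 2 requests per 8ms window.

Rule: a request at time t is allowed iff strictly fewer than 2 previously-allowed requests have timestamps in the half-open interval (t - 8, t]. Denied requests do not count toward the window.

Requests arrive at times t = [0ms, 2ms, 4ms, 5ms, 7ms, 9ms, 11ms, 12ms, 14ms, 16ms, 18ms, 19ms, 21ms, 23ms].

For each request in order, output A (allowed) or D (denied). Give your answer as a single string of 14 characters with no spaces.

Answer: AADDDAADDDAADD

Derivation:
Tracking allowed requests in the window:
  req#1 t=0ms: ALLOW
  req#2 t=2ms: ALLOW
  req#3 t=4ms: DENY
  req#4 t=5ms: DENY
  req#5 t=7ms: DENY
  req#6 t=9ms: ALLOW
  req#7 t=11ms: ALLOW
  req#8 t=12ms: DENY
  req#9 t=14ms: DENY
  req#10 t=16ms: DENY
  req#11 t=18ms: ALLOW
  req#12 t=19ms: ALLOW
  req#13 t=21ms: DENY
  req#14 t=23ms: DENY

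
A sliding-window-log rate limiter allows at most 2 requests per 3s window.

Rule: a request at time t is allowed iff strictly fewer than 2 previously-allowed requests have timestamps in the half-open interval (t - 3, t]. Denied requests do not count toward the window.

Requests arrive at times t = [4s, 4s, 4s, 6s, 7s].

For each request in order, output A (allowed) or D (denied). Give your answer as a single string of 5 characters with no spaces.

Answer: AADDA

Derivation:
Tracking allowed requests in the window:
  req#1 t=4s: ALLOW
  req#2 t=4s: ALLOW
  req#3 t=4s: DENY
  req#4 t=6s: DENY
  req#5 t=7s: ALLOW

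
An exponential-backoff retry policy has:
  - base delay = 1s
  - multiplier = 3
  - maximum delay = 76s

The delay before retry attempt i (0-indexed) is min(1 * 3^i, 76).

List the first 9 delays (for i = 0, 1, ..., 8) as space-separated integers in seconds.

Computing each delay:
  i=0: min(1*3^0, 76) = 1
  i=1: min(1*3^1, 76) = 3
  i=2: min(1*3^2, 76) = 9
  i=3: min(1*3^3, 76) = 27
  i=4: min(1*3^4, 76) = 76
  i=5: min(1*3^5, 76) = 76
  i=6: min(1*3^6, 76) = 76
  i=7: min(1*3^7, 76) = 76
  i=8: min(1*3^8, 76) = 76

Answer: 1 3 9 27 76 76 76 76 76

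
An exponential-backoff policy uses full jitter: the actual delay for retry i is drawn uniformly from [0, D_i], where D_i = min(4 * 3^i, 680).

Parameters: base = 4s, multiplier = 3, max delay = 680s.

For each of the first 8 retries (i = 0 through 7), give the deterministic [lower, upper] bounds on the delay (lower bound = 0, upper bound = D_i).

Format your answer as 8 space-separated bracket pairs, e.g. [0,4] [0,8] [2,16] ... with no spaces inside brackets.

Computing bounds per retry:
  i=0: D_i=min(4*3^0,680)=4, bounds=[0,4]
  i=1: D_i=min(4*3^1,680)=12, bounds=[0,12]
  i=2: D_i=min(4*3^2,680)=36, bounds=[0,36]
  i=3: D_i=min(4*3^3,680)=108, bounds=[0,108]
  i=4: D_i=min(4*3^4,680)=324, bounds=[0,324]
  i=5: D_i=min(4*3^5,680)=680, bounds=[0,680]
  i=6: D_i=min(4*3^6,680)=680, bounds=[0,680]
  i=7: D_i=min(4*3^7,680)=680, bounds=[0,680]

Answer: [0,4] [0,12] [0,36] [0,108] [0,324] [0,680] [0,680] [0,680]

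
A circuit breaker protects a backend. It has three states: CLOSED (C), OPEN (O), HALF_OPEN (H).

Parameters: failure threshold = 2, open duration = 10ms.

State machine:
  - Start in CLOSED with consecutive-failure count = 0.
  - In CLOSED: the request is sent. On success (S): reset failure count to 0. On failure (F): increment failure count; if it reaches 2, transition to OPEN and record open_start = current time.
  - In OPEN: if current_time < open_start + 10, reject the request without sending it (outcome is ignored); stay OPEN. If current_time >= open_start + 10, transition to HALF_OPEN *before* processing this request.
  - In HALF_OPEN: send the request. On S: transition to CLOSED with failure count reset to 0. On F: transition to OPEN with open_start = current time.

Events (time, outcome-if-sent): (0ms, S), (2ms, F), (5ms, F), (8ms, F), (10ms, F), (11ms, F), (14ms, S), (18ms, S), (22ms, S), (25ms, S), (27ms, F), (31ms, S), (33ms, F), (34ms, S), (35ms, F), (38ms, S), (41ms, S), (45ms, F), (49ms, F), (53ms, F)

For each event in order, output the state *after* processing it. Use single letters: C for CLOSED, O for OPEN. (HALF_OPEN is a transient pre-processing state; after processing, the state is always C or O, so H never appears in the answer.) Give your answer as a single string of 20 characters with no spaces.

State after each event:
  event#1 t=0ms outcome=S: state=CLOSED
  event#2 t=2ms outcome=F: state=CLOSED
  event#3 t=5ms outcome=F: state=OPEN
  event#4 t=8ms outcome=F: state=OPEN
  event#5 t=10ms outcome=F: state=OPEN
  event#6 t=11ms outcome=F: state=OPEN
  event#7 t=14ms outcome=S: state=OPEN
  event#8 t=18ms outcome=S: state=CLOSED
  event#9 t=22ms outcome=S: state=CLOSED
  event#10 t=25ms outcome=S: state=CLOSED
  event#11 t=27ms outcome=F: state=CLOSED
  event#12 t=31ms outcome=S: state=CLOSED
  event#13 t=33ms outcome=F: state=CLOSED
  event#14 t=34ms outcome=S: state=CLOSED
  event#15 t=35ms outcome=F: state=CLOSED
  event#16 t=38ms outcome=S: state=CLOSED
  event#17 t=41ms outcome=S: state=CLOSED
  event#18 t=45ms outcome=F: state=CLOSED
  event#19 t=49ms outcome=F: state=OPEN
  event#20 t=53ms outcome=F: state=OPEN

Answer: CCOOOOOCCCCCCCCCCCOO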